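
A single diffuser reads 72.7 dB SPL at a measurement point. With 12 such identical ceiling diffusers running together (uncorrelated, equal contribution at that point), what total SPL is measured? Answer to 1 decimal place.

83.5 dB SPL

12 equal incoherent sources raise the level by 10·log₁₀(12) = 10.79 dB.
L_total = 72.7 + 10.79 = 83.5 dB SPL.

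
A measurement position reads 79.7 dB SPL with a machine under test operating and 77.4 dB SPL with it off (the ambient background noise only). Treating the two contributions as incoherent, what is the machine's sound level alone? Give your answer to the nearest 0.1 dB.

Background correction is a power subtraction:
L_src = 10·log₁₀(10^(79.7/10) − 10^(77.4/10)) = 10·log₁₀(38370000) = 75.8 dB SPL.

75.8 dB SPL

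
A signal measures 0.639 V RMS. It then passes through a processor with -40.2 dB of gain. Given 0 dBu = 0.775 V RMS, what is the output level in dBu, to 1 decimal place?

-41.9 dBu

Input level: 20·log₁₀(0.639/0.775) = -1.68 dBu.
Output: -1.68 − 40.2 = -41.9 dBu.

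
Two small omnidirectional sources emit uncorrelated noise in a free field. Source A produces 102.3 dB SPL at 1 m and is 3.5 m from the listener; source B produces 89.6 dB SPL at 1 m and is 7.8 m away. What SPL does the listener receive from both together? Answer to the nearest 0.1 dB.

91.5 dB SPL

At the listener: L_A = 102.3 − 20·log₁₀(3.5) = 91.42 dB; L_B = 89.6 − 20·log₁₀(7.8) = 71.76 dB.
Combined: 10·log₁₀(10^(91.42/10)+10^(71.76/10)) = 91.5 dB SPL.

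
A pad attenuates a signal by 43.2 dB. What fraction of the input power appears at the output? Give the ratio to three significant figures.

0.0000479

Power ratio = 10^(dB/10).
10^(-43.2/10) = 10^(-4.320) = 0.0000479.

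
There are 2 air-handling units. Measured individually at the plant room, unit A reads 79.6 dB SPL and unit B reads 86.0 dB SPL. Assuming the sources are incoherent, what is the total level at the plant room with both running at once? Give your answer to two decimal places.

Add the sources as powers (linear), then convert back to dB:
L_total = 10·log₁₀(10^(79.6/10) + 10^(86.0/10)) = 10·log₁₀(489300000) = 86.90 dB SPL.

86.90 dB SPL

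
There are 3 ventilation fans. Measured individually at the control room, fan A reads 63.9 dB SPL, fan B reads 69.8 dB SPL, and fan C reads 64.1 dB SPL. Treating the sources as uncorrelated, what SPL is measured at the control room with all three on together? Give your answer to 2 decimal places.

Incoherent sources sum as intensities:
L_total = 10·log₁₀(10^(63.9/10) + 10^(69.8/10) + 10^(64.1/10)) = 10·log₁₀(14580000) = 71.64 dB SPL.

71.64 dB SPL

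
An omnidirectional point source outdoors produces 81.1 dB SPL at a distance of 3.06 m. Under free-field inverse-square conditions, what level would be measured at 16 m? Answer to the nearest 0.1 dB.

66.7 dB SPL

Inverse-square spreading gives ΔL = −20·log₁₀(d₂/d₁).
ΔL = −20·log₁₀(16/3.06) = -14.37 dB, so L₂ = 81.1 + (-14.37) = 66.7 dB SPL.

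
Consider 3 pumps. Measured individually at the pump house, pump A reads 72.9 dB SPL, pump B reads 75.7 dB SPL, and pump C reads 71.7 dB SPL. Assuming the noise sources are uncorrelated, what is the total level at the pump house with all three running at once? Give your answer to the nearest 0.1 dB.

78.5 dB SPL

Uncorrelated sources add in intensity (power), not in dB.
L_total = 10·log₁₀(10^(72.9/10) + 10^(75.7/10) + 10^(71.7/10)) = 10·log₁₀(71440000) = 78.5 dB SPL.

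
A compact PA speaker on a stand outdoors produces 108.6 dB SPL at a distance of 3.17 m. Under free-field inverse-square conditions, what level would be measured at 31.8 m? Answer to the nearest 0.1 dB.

Inverse-square spreading gives ΔL = −20·log₁₀(d₂/d₁).
ΔL = −20·log₁₀(31.8/3.17) = -20.03 dB, so L₂ = 108.6 + (-20.03) = 88.6 dB SPL.

88.6 dB SPL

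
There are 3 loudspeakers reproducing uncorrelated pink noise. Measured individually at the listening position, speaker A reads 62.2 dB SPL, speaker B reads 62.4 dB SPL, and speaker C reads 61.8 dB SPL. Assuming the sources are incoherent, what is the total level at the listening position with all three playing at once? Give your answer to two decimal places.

66.91 dB SPL

Uncorrelated sources add in intensity (power), not in dB.
L_total = 10·log₁₀(10^(62.2/10) + 10^(62.4/10) + 10^(61.8/10)) = 10·log₁₀(4911000) = 66.91 dB SPL.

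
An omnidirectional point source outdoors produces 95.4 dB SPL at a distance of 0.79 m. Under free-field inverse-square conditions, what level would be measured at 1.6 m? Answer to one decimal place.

89.3 dB SPL

For a point source in a free field, ΔL = −20·log₁₀(d₂/d₁).
ΔL = −20·log₁₀(1.6/0.79) = -6.13 dB, so L₂ = 95.4 + (-6.13) = 89.3 dB SPL.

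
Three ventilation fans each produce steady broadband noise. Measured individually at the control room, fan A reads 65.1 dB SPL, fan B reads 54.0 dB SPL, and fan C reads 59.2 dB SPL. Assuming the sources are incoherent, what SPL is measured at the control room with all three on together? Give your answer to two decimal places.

Incoherent sources sum as intensities:
L_total = 10·log₁₀(10^(65.1/10) + 10^(54.0/10) + 10^(59.2/10)) = 10·log₁₀(4319000) = 66.35 dB SPL.

66.35 dB SPL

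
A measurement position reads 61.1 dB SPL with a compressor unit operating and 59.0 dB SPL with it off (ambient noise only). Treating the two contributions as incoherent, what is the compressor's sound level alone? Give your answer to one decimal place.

Background correction is a power subtraction:
L_src = 10·log₁₀(10^(61.1/10) − 10^(59.0/10)) = 10·log₁₀(493900) = 56.9 dB SPL.

56.9 dB SPL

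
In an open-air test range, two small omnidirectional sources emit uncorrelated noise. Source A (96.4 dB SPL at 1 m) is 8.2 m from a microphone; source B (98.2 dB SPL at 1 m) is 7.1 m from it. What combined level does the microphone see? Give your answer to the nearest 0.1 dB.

82.9 dB SPL

At the listener: L_A = 96.4 − 20·log₁₀(8.2) = 78.12 dB; L_B = 98.2 − 20·log₁₀(7.1) = 81.17 dB.
Combined: 10·log₁₀(10^(78.12/10)+10^(81.17/10)) = 82.9 dB SPL.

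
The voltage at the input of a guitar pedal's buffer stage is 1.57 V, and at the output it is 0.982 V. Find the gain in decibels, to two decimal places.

-4.08 dB

Voltage is an amplitude quantity, so gain = 20·log₁₀(V_out/V_in).
20·log₁₀(0.982/1.57) = 20·log₁₀(0.6255) = -4.08 dB.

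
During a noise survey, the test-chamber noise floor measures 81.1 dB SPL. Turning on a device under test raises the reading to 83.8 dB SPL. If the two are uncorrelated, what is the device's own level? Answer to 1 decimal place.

Background correction is a power subtraction:
L_src = 10·log₁₀(10^(83.8/10) − 10^(81.1/10)) = 10·log₁₀(111100000) = 80.5 dB SPL.

80.5 dB SPL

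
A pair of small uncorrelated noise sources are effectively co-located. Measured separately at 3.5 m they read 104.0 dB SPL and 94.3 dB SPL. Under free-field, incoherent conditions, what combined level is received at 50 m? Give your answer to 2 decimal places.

81.34 dB SPL

Combined at 3.5 m: 10·log₁₀(10^(104.0/10)+10^(94.3/10)) = 104.442 dB SPL.
Then apply −20·log₁₀(50/3.5) = -23.098 dB → 81.34 dB SPL.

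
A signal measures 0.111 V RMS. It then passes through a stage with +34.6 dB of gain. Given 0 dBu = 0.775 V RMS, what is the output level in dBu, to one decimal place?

Input level: 20·log₁₀(0.111/0.775) = -16.88 dBu.
Output: -16.88 + 34.6 = +17.7 dBu.

+17.7 dBu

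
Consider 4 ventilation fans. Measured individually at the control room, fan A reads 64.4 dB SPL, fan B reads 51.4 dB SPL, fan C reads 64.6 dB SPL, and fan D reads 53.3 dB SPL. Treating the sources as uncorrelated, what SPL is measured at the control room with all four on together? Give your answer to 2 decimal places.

67.77 dB SPL

Uncorrelated sources add in intensity (power), not in dB.
L_total = 10·log₁₀(10^(64.4/10) + 10^(51.4/10) + 10^(64.6/10) + 10^(53.3/10)) = 10·log₁₀(5990000) = 67.77 dB SPL.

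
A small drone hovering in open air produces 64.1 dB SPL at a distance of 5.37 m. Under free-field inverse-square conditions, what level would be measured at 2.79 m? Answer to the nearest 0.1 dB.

For a point source in a free field, ΔL = −20·log₁₀(d₂/d₁).
ΔL = −20·log₁₀(2.79/5.37) = 5.69 dB, so L₂ = 64.1 + (5.69) = 69.8 dB SPL.

69.8 dB SPL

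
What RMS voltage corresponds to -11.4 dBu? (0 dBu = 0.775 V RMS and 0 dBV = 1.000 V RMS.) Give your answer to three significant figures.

V = 0.775 V × 10^(-11.4/20).
= 0.775 × 0.2692 = 0.209 V.

0.209 V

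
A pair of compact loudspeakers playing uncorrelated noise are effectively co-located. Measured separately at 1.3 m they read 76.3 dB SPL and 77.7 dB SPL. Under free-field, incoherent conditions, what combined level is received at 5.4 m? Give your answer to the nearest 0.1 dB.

67.7 dB SPL

Combined at 1.3 m: 10·log₁₀(10^(76.3/10)+10^(77.7/10)) = 80.07 dB SPL.
Then apply −20·log₁₀(5.4/1.3) = -12.37 dB → 67.7 dB SPL.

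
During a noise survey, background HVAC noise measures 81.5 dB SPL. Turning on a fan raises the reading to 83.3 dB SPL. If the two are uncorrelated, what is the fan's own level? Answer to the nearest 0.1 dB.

Remove the background by subtracting linear intensities:
L_src = 10·log₁₀(10^(83.3/10) − 10^(81.5/10)) = 10·log₁₀(72540000) = 78.6 dB SPL.

78.6 dB SPL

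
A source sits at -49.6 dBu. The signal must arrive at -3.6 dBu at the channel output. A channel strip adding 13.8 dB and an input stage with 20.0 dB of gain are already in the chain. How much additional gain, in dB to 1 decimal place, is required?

The required make-up gain is the shortfall in the dB sum.
G = -3.6 − (-49.6) − 13.8 − 20.0 = 12.2 dB.

12.2 dB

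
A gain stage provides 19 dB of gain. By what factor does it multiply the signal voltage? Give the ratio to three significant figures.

Voltage ratio = 10^(dB/20).
10^(19/20) = 10^(0.9500) = 8.91.

8.91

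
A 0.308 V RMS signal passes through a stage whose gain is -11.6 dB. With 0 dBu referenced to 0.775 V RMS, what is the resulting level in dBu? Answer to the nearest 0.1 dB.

-19.6 dBu

Input level: 20·log₁₀(0.308/0.775) = -8.02 dBu.
Output: -8.02 − 11.6 = -19.6 dBu.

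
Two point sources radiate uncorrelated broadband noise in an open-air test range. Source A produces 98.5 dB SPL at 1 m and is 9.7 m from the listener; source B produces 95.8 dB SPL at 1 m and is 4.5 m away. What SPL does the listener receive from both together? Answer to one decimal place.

84.2 dB SPL

At the listener: L_A = 98.5 − 20·log₁₀(9.7) = 78.76 dB; L_B = 95.8 − 20·log₁₀(4.5) = 82.74 dB.
Combined: 10·log₁₀(10^(78.76/10)+10^(82.74/10)) = 84.2 dB SPL.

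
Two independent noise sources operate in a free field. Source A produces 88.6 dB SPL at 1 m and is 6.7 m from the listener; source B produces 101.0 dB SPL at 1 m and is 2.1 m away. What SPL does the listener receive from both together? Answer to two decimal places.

At the listener: L_A = 88.6 − 20·log₁₀(6.7) = 72.079 dB; L_B = 101.0 − 20·log₁₀(2.1) = 94.556 dB.
Combined: 10·log₁₀(10^(72.079/10)+10^(94.556/10)) = 94.58 dB SPL.

94.58 dB SPL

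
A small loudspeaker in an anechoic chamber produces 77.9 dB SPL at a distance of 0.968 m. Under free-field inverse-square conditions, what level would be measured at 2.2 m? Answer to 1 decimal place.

70.8 dB SPL

Free-field point source: level drops by 20·log₁₀ of the distance ratio.
ΔL = −20·log₁₀(2.2/0.968) = -7.13 dB, so L₂ = 77.9 + (-7.13) = 70.8 dB SPL.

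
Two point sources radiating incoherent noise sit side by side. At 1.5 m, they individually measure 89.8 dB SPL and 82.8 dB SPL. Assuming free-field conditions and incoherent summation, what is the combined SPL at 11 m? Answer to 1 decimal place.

73.3 dB SPL

Combined at 1.5 m: 10·log₁₀(10^(89.8/10)+10^(82.8/10)) = 90.59 dB SPL.
Then apply −20·log₁₀(11/1.5) = -17.31 dB → 73.3 dB SPL.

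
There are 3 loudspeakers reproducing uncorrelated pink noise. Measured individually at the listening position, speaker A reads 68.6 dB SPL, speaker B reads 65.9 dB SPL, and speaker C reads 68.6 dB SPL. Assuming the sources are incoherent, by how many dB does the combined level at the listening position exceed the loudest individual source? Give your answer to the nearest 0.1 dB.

Uncorrelated sources add in intensity (power), not in dB.
L_total = 10·log₁₀(10^(68.6/10) + 10^(65.9/10) + 10^(68.6/10)) = 72.64 dB SPL.
Excess over the loudest (68.6 dB): 72.64 − 68.6 = 4.0 dB.

4.0 dB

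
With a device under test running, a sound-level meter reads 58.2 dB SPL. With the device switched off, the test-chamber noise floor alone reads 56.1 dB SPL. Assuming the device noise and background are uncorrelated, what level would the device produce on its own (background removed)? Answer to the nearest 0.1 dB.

54.0 dB SPL

Background correction is a power subtraction:
L_src = 10·log₁₀(10^(58.2/10) − 10^(56.1/10)) = 10·log₁₀(253300) = 54.0 dB SPL.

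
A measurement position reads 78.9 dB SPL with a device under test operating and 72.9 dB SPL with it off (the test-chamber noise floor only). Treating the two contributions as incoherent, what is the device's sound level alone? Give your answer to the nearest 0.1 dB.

Remove the background by subtracting linear intensities:
L_src = 10·log₁₀(10^(78.9/10) − 10^(72.9/10)) = 10·log₁₀(58130000) = 77.6 dB SPL.

77.6 dB SPL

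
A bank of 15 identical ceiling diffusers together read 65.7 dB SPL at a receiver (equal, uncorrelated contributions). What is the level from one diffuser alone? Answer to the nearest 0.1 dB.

15 equal incoherent sources add 10·log₁₀(15) = 11.76 dB over one source.
L_one = 65.7 − 11.76 = 53.9 dB SPL.

53.9 dB SPL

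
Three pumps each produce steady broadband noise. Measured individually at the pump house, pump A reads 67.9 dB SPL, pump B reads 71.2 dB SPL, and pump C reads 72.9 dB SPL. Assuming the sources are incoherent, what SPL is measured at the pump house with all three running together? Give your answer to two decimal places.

75.89 dB SPL

Add the sources as powers (linear), then convert back to dB:
L_total = 10·log₁₀(10^(67.9/10) + 10^(71.2/10) + 10^(72.9/10)) = 10·log₁₀(38850000) = 75.89 dB SPL.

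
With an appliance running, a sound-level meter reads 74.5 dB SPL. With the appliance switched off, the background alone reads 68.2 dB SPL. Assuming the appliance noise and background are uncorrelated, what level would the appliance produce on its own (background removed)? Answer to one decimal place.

73.3 dB SPL

Background correction is a power subtraction:
L_src = 10·log₁₀(10^(74.5/10) − 10^(68.2/10)) = 10·log₁₀(21580000) = 73.3 dB SPL.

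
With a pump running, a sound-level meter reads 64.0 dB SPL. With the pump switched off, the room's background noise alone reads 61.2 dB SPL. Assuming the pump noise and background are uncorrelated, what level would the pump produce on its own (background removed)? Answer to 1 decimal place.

60.8 dB SPL

Remove the background by subtracting linear intensities:
L_src = 10·log₁₀(10^(64.0/10) − 10^(61.2/10)) = 10·log₁₀(1194000) = 60.8 dB SPL.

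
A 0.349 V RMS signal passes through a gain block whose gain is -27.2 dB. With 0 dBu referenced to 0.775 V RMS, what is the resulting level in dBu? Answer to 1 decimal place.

Input level: 20·log₁₀(0.349/0.775) = -6.93 dBu.
Output: -6.93 − 27.2 = -34.1 dBu.

-34.1 dBu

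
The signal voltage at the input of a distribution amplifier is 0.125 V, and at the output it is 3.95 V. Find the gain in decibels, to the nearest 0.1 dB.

30.0 dB

For a voltage ratio, dB = 20·log₁₀(V₂/V₁).
20·log₁₀(3.95/0.125) = 20·log₁₀(31.60) = 30.0 dB.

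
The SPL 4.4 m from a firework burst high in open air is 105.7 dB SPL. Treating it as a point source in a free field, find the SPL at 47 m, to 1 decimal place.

Free-field point source: level drops by 20·log₁₀ of the distance ratio.
ΔL = −20·log₁₀(47/4.4) = -20.57 dB, so L₂ = 105.7 + (-20.57) = 85.1 dB SPL.

85.1 dB SPL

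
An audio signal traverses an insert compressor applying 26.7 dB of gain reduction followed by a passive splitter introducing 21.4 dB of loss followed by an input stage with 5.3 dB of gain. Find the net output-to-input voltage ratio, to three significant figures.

0.00724

Net gain = (−26.7) + (−21.4) + 5.3 = -42.8 dB.
Voltage ratio = 10^(-42.8/20) = 0.00724.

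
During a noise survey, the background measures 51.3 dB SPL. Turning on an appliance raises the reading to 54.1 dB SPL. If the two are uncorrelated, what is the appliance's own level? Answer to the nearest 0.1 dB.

50.9 dB SPL

Subtract intensities: L_src = 10·log₁₀(10^(L_total/10) − 10^(L_bg/10)).
L_src = 10·log₁₀(10^(54.1/10) − 10^(51.3/10)) = 10·log₁₀(122100) = 50.9 dB SPL.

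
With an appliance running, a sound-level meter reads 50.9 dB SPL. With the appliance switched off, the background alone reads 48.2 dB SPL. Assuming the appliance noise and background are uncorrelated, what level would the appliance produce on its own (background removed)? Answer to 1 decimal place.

47.6 dB SPL

Subtract intensities: L_src = 10·log₁₀(10^(L_total/10) − 10^(L_bg/10)).
L_src = 10·log₁₀(10^(50.9/10) − 10^(48.2/10)) = 10·log₁₀(56960) = 47.6 dB SPL.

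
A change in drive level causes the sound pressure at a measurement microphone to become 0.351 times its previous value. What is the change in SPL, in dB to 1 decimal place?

Sound pressure is an amplitude quantity: ΔL = 20·log₁₀(p₂/p₁).
20·log₁₀(0.351) = -9.1 dB.

-9.1 dB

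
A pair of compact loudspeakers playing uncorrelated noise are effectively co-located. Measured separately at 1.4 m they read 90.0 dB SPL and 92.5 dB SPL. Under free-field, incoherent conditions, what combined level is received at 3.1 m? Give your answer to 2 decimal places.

87.53 dB SPL

Combined at 1.4 m: 10·log₁₀(10^(90.0/10)+10^(92.5/10)) = 94.438 dB SPL.
Then apply −20·log₁₀(3.1/1.4) = -6.905 dB → 87.53 dB SPL.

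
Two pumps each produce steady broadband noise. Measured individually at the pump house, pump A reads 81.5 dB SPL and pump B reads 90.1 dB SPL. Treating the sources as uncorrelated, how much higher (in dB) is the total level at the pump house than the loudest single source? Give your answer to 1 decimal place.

0.6 dB

Add the sources as powers (linear), then convert back to dB:
L_total = 10·log₁₀(10^(81.5/10) + 10^(90.1/10)) = 90.66 dB SPL.
Excess over the loudest (90.1 dB): 90.66 − 90.1 = 0.6 dB.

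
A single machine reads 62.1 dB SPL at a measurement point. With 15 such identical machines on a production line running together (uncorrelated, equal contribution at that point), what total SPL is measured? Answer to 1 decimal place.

73.9 dB SPL

15 equal incoherent sources raise the level by 10·log₁₀(15) = 11.76 dB.
L_total = 62.1 + 11.76 = 73.9 dB SPL.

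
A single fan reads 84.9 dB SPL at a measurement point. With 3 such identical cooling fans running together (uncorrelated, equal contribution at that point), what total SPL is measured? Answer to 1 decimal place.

89.7 dB SPL

3 equal incoherent sources raise the level by 10·log₁₀(3) = 4.77 dB.
L_total = 84.9 + 4.77 = 89.7 dB SPL.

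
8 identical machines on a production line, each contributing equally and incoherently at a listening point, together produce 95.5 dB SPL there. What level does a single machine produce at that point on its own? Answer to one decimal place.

8 equal incoherent sources add 10·log₁₀(8) = 9.03 dB over one source.
L_one = 95.5 − 9.03 = 86.5 dB SPL.

86.5 dB SPL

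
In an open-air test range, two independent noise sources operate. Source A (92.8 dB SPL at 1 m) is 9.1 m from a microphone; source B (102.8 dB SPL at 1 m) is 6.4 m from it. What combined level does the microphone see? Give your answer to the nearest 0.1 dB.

At the listener: L_A = 92.8 − 20·log₁₀(9.1) = 73.62 dB; L_B = 102.8 − 20·log₁₀(6.4) = 86.68 dB.
Combined: 10·log₁₀(10^(73.62/10)+10^(86.68/10)) = 86.9 dB SPL.

86.9 dB SPL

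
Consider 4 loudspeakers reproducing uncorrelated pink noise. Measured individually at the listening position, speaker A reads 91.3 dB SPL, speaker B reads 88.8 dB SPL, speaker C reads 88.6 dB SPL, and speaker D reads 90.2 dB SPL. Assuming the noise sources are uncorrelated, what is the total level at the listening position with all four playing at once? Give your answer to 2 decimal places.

95.89 dB SPL

Uncorrelated sources add in intensity (power), not in dB.
L_total = 10·log₁₀(10^(91.3/10) + 10^(88.8/10) + 10^(88.6/10) + 10^(90.2/10)) = 10·log₁₀(3879000000) = 95.89 dB SPL.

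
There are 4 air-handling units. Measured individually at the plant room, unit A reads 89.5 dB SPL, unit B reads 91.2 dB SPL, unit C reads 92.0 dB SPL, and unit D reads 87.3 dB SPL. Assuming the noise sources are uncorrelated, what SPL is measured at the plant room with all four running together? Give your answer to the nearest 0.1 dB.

96.4 dB SPL

Incoherent sources sum as intensities:
L_total = 10·log₁₀(10^(89.5/10) + 10^(91.2/10) + 10^(92.0/10) + 10^(87.3/10)) = 10·log₁₀(4331000000) = 96.4 dB SPL.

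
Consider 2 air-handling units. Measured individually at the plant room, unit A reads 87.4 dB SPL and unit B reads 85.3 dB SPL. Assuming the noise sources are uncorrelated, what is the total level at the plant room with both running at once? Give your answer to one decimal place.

89.5 dB SPL

Incoherent sources sum as intensities:
L_total = 10·log₁₀(10^(87.4/10) + 10^(85.3/10)) = 10·log₁₀(888400000) = 89.5 dB SPL.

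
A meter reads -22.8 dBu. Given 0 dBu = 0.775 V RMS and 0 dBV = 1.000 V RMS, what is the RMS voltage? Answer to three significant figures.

V = 0.775 V × 10^(-22.8/20).
= 0.775 × 0.07244 = 0.0561 V.

0.0561 V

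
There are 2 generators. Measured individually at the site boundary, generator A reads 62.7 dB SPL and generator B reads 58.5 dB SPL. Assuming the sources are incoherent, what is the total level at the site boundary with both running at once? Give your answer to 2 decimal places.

Incoherent sources sum as intensities:
L_total = 10·log₁₀(10^(62.7/10) + 10^(58.5/10)) = 10·log₁₀(2570000) = 64.10 dB SPL.

64.10 dB SPL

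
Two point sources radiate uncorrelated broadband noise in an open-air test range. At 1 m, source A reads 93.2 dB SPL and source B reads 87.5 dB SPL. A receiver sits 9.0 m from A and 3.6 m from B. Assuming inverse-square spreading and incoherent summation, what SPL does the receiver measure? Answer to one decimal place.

78.4 dB SPL

At the listener: L_A = 93.2 − 20·log₁₀(9.0) = 74.12 dB; L_B = 87.5 − 20·log₁₀(3.6) = 76.37 dB.
Combined: 10·log₁₀(10^(74.12/10)+10^(76.37/10)) = 78.4 dB SPL.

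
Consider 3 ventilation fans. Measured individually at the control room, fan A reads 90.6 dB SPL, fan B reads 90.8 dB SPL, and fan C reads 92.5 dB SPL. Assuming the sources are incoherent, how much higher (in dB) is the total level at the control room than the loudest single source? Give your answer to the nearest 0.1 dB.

Incoherent sources sum as intensities:
L_total = 10·log₁₀(10^(90.6/10) + 10^(90.8/10) + 10^(92.5/10)) = 96.16 dB SPL.
Excess over the loudest (92.5 dB): 96.16 − 92.5 = 3.7 dB.

3.7 dB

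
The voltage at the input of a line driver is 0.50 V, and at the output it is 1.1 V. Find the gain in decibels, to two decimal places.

Voltage is an amplitude quantity, so gain = 20·log₁₀(V_out/V_in).
20·log₁₀(1.1/0.50) = 20·log₁₀(2.200) = 6.85 dB.

6.85 dB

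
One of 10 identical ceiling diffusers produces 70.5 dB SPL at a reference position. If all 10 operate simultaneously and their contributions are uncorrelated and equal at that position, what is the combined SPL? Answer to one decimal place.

10 equal incoherent sources raise the level by 10·log₁₀(10) = 10.00 dB.
L_total = 70.5 + 10.00 = 80.5 dB SPL.

80.5 dB SPL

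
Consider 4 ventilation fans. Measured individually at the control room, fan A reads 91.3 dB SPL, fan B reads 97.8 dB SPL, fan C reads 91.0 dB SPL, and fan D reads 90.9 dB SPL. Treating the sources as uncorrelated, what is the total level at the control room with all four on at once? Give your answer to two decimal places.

Incoherent sources sum as intensities:
L_total = 10·log₁₀(10^(91.3/10) + 10^(97.8/10) + 10^(91.0/10) + 10^(90.9/10)) = 10·log₁₀(9864000000) = 99.94 dB SPL.

99.94 dB SPL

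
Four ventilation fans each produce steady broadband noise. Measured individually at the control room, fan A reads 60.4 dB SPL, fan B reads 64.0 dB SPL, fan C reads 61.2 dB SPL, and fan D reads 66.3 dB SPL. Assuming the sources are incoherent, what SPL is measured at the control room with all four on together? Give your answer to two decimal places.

Add the sources as powers (linear), then convert back to dB:
L_total = 10·log₁₀(10^(60.4/10) + 10^(64.0/10) + 10^(61.2/10) + 10^(66.3/10)) = 10·log₁₀(9192000) = 69.63 dB SPL.

69.63 dB SPL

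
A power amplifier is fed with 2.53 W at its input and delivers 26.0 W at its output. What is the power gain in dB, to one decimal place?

10.1 dB

Power ratio → dB uses the 10·log₁₀ form:
10·log₁₀(26.0/2.53) = 10·log₁₀(10.28) = 10.1 dB.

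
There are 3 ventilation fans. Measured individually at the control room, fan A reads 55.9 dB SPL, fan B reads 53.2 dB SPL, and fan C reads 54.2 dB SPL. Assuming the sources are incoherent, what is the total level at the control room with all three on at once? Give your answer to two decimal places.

59.35 dB SPL

Uncorrelated sources add in intensity (power), not in dB.
L_total = 10·log₁₀(10^(55.9/10) + 10^(53.2/10) + 10^(54.2/10)) = 10·log₁₀(861000) = 59.35 dB SPL.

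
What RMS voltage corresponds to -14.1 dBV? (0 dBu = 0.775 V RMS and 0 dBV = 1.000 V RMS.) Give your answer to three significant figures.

0.197 V

V = 1.000 V × 10^(-14.1/20).
= 1.000 × 0.1972 = 0.197 V.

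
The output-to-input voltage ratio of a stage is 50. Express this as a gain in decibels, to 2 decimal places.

33.98 dB

For a voltage ratio, dB = 20·log₁₀(V₂/V₁).
20·log₁₀(50) = 33.98 dB.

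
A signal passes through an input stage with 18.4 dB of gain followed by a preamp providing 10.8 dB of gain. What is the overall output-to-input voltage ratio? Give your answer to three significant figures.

Net gain = 18.4 + 10.8 = 29.2 dB.
Voltage ratio = 10^(29.2/20) = 28.8.

28.8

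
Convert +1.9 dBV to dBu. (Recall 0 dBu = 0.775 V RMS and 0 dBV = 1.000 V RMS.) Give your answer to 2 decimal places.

The offset between the scales is 20·log₁₀(0.775/1.000) = −2.214 dB.
So dBu = +1.9 + 2.214 = +4.11 dBu.

+4.11 dBu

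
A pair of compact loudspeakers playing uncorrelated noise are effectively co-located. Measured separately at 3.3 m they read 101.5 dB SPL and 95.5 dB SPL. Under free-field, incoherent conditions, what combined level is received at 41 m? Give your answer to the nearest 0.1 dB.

80.6 dB SPL

Combined at 3.3 m: 10·log₁₀(10^(101.5/10)+10^(95.5/10)) = 102.47 dB SPL.
Then apply −20·log₁₀(41/3.3) = -21.89 dB → 80.6 dB SPL.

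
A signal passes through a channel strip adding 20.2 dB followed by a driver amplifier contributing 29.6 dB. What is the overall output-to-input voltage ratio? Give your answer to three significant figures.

309

Net gain = 20.2 + 29.6 = 49.8 dB.
Voltage ratio = 10^(49.8/20) = 309.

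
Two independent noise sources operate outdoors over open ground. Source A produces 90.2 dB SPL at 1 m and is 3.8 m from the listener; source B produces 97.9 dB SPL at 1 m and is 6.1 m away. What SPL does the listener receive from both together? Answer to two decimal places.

83.77 dB SPL

At the listener: L_A = 90.2 − 20·log₁₀(3.8) = 78.604 dB; L_B = 97.9 − 20·log₁₀(6.1) = 82.193 dB.
Combined: 10·log₁₀(10^(78.604/10)+10^(82.193/10)) = 83.77 dB SPL.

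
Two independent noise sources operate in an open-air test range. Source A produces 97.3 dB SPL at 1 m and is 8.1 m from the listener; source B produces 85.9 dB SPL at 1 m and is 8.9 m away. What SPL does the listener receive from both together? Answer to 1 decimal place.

79.4 dB SPL

At the listener: L_A = 97.3 − 20·log₁₀(8.1) = 79.13 dB; L_B = 85.9 − 20·log₁₀(8.9) = 66.91 dB.
Combined: 10·log₁₀(10^(79.13/10)+10^(66.91/10)) = 79.4 dB SPL.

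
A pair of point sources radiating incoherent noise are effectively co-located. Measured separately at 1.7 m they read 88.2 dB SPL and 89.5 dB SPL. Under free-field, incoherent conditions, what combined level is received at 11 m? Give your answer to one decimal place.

Combined at 1.7 m: 10·log₁₀(10^(88.2/10)+10^(89.5/10)) = 91.91 dB SPL.
Then apply −20·log₁₀(11/1.7) = -16.22 dB → 75.7 dB SPL.

75.7 dB SPL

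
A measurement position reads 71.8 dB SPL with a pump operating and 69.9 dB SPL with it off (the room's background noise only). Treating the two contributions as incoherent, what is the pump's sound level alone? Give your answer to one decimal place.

67.3 dB SPL

Subtract intensities: L_src = 10·log₁₀(10^(L_total/10) − 10^(L_bg/10)).
L_src = 10·log₁₀(10^(71.8/10) − 10^(69.9/10)) = 10·log₁₀(5363000) = 67.3 dB SPL.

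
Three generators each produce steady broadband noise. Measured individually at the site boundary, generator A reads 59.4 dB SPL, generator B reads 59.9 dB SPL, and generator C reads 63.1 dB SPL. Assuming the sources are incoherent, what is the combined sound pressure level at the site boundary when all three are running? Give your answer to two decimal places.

65.90 dB SPL

Incoherent sources sum as intensities:
L_total = 10·log₁₀(10^(59.4/10) + 10^(59.9/10) + 10^(63.1/10)) = 10·log₁₀(3890000) = 65.90 dB SPL.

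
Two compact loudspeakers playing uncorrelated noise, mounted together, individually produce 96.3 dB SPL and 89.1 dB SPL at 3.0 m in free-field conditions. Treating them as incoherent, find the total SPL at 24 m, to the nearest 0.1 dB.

Combined at 3.0 m: 10·log₁₀(10^(96.3/10)+10^(89.1/10)) = 97.06 dB SPL.
Then apply −20·log₁₀(24/3.0) = -18.06 dB → 79.0 dB SPL.

79.0 dB SPL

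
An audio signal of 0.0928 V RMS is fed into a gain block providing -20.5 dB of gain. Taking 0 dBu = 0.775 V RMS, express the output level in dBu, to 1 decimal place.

-38.9 dBu

Input level: 20·log₁₀(0.0928/0.775) = -18.44 dBu.
Output: -18.44 − 20.5 = -38.9 dBu.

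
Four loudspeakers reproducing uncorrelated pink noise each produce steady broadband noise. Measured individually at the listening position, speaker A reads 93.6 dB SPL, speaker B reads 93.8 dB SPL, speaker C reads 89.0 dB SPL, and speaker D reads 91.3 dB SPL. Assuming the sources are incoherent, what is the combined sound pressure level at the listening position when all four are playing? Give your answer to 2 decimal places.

98.35 dB SPL

Add the sources as powers (linear), then convert back to dB:
L_total = 10·log₁₀(10^(93.6/10) + 10^(93.8/10) + 10^(89.0/10) + 10^(91.3/10)) = 10·log₁₀(6833000000) = 98.35 dB SPL.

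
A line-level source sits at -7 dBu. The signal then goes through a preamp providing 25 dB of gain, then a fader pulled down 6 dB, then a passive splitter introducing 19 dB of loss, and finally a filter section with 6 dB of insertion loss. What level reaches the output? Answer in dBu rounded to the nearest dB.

Gain stages sum in dB:
-7 + 25 − 6 − 19 − 6 = -13 dBu.

-13 dBu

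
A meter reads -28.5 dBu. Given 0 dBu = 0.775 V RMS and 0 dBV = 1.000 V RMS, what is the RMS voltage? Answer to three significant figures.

V = 0.775 V × 10^(-28.5/20).
= 0.775 × 0.03758 = 0.0291 V.

0.0291 V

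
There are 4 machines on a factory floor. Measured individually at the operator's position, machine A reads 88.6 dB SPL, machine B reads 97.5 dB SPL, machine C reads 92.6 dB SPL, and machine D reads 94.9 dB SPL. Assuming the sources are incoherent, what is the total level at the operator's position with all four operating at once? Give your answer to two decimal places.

100.51 dB SPL

Add the sources as powers (linear), then convert back to dB:
L_total = 10·log₁₀(10^(88.6/10) + 10^(97.5/10) + 10^(92.6/10) + 10^(94.9/10)) = 10·log₁₀(11258000000) = 100.51 dB SPL.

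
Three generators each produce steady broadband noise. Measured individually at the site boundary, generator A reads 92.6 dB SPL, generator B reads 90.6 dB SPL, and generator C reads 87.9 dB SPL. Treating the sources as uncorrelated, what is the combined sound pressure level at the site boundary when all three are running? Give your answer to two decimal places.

95.54 dB SPL

Incoherent sources sum as intensities:
L_total = 10·log₁₀(10^(92.6/10) + 10^(90.6/10) + 10^(87.9/10)) = 10·log₁₀(3584000000) = 95.54 dB SPL.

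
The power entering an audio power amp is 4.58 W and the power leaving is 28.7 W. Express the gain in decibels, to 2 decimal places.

7.97 dB

Power is a power quantity, so gain = 10·log₁₀(P_out/P_in).
10·log₁₀(28.7/4.58) = 10·log₁₀(6.266) = 7.97 dB.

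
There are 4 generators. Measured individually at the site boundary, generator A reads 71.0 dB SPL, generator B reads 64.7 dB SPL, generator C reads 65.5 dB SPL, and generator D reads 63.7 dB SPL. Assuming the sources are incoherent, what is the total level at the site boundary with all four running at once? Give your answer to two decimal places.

Add the sources as powers (linear), then convert back to dB:
L_total = 10·log₁₀(10^(71.0/10) + 10^(64.7/10) + 10^(65.5/10) + 10^(63.7/10)) = 10·log₁₀(21430000) = 73.31 dB SPL.

73.31 dB SPL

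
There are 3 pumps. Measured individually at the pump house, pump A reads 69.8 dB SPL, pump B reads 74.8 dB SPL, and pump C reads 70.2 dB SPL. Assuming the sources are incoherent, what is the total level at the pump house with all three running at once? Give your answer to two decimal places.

77.01 dB SPL

Add the sources as powers (linear), then convert back to dB:
L_total = 10·log₁₀(10^(69.8/10) + 10^(74.8/10) + 10^(70.2/10)) = 10·log₁₀(50220000) = 77.01 dB SPL.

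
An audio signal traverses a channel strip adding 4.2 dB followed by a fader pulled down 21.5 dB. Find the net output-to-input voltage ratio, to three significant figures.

Net gain = 4.2 + (−21.5) = -17.3 dB.
Voltage ratio = 10^(-17.3/20) = 0.136.

0.136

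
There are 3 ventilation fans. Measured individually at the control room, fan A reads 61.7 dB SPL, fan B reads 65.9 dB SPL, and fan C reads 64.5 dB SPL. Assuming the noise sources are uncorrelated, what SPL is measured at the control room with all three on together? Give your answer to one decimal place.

Add the sources as powers (linear), then convert back to dB:
L_total = 10·log₁₀(10^(61.7/10) + 10^(65.9/10) + 10^(64.5/10)) = 10·log₁₀(8188000) = 69.1 dB SPL.

69.1 dB SPL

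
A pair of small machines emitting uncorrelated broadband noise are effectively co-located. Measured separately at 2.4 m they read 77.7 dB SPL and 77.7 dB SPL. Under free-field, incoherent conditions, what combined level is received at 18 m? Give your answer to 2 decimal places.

63.21 dB SPL

Combined at 2.4 m: 10·log₁₀(10^(77.7/10)+10^(77.7/10)) = 80.710 dB SPL.
Then apply −20·log₁₀(18/2.4) = -17.501 dB → 63.21 dB SPL.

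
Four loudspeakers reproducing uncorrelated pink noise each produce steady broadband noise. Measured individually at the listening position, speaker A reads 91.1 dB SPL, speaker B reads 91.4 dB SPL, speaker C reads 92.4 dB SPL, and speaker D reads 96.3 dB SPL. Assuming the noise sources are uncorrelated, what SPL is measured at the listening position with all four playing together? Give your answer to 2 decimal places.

Uncorrelated sources add in intensity (power), not in dB.
L_total = 10·log₁₀(10^(91.1/10) + 10^(91.4/10) + 10^(92.4/10) + 10^(96.3/10)) = 10·log₁₀(8672000000) = 99.38 dB SPL.

99.38 dB SPL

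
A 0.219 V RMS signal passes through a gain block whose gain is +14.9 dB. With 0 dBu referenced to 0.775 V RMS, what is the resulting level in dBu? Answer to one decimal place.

+3.9 dBu

Input level: 20·log₁₀(0.219/0.775) = -10.98 dBu.
Output: -10.98 + 14.9 = +3.9 dBu.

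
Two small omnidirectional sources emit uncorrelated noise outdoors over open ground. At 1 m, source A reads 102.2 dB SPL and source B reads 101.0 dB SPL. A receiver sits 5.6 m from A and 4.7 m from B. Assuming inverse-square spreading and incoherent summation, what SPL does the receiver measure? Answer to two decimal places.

90.41 dB SPL

At the listener: L_A = 102.2 − 20·log₁₀(5.6) = 87.236 dB; L_B = 101.0 − 20·log₁₀(4.7) = 87.558 dB.
Combined: 10·log₁₀(10^(87.236/10)+10^(87.558/10)) = 90.41 dB SPL.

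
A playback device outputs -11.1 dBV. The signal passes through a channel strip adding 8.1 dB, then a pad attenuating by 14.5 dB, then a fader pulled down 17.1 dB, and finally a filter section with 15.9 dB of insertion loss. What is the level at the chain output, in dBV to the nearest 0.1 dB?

In dB, series stages simply add:
-11.1 + 8.1 − 14.5 − 17.1 − 15.9 = -50.5 dBV.

-50.5 dBV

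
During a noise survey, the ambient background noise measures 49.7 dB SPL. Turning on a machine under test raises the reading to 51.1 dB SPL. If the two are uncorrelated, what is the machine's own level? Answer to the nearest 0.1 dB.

Background correction is a power subtraction:
L_src = 10·log₁₀(10^(51.1/10) − 10^(49.7/10)) = 10·log₁₀(35500) = 45.5 dB SPL.

45.5 dB SPL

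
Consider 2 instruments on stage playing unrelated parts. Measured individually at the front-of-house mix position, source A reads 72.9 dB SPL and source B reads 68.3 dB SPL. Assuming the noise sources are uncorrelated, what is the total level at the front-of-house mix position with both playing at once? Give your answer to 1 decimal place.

74.2 dB SPL

Incoherent sources sum as intensities:
L_total = 10·log₁₀(10^(72.9/10) + 10^(68.3/10)) = 10·log₁₀(26260000) = 74.2 dB SPL.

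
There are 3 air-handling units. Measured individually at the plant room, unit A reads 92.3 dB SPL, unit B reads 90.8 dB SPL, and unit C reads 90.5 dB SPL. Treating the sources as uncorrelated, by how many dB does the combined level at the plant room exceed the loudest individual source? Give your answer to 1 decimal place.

3.7 dB

Incoherent sources sum as intensities:
L_total = 10·log₁₀(10^(92.3/10) + 10^(90.8/10) + 10^(90.5/10)) = 96.04 dB SPL.
Excess over the loudest (92.3 dB): 96.04 − 92.3 = 3.7 dB.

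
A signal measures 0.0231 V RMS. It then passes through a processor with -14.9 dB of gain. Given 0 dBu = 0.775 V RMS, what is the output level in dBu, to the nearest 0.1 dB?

-45.4 dBu

Input level: 20·log₁₀(0.0231/0.775) = -30.51 dBu.
Output: -30.51 − 14.9 = -45.4 dBu.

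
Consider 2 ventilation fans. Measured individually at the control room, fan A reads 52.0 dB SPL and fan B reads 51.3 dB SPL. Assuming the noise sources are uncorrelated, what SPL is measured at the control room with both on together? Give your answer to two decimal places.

54.67 dB SPL

Incoherent sources sum as intensities:
L_total = 10·log₁₀(10^(52.0/10) + 10^(51.3/10)) = 10·log₁₀(293400) = 54.67 dB SPL.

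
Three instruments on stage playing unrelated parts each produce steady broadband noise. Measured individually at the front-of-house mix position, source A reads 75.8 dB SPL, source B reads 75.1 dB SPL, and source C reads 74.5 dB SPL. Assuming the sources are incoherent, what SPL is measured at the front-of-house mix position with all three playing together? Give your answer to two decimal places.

Incoherent sources sum as intensities:
L_total = 10·log₁₀(10^(75.8/10) + 10^(75.1/10) + 10^(74.5/10)) = 10·log₁₀(98560000) = 79.94 dB SPL.

79.94 dB SPL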